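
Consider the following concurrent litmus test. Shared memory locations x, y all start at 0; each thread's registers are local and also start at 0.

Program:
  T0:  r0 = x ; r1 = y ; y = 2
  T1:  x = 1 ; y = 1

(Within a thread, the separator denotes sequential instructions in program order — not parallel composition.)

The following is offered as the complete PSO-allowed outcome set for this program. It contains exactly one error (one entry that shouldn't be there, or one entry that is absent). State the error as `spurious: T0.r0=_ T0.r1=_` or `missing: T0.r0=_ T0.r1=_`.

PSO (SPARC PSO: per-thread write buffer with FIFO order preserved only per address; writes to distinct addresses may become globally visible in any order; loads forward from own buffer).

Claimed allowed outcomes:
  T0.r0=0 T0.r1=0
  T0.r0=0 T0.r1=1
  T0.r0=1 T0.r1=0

missing: T0.r0=1 T0.r1=1

outcome vector order: (T0.r0,T0.r1)
[PSO] allowed = {0/0; 0/1; 1/0; 1/1}
PSO∖claimed = {1/1}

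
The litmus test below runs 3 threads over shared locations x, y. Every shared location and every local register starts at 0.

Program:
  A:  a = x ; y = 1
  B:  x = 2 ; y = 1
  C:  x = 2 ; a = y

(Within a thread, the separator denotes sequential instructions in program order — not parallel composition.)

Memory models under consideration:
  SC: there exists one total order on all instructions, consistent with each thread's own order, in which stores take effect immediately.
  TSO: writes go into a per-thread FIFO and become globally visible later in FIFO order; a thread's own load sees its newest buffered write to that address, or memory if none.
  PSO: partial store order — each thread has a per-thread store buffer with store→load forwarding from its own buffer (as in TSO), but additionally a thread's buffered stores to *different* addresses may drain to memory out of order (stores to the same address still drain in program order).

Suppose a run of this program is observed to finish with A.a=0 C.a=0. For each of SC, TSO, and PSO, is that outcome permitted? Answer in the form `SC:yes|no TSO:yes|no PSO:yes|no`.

outcome vector order: (A.a,C.a)
[SC] allowed = {<0 0>, <0 1>, <2 0>, <2 1>}
[TSO] allowed = {<0 0>, <0 1>, <2 0>, <2 1>}
[PSO] allowed = {<0 0>, <0 1>, <2 0>, <2 1>}
target <0 0> ∈ {SC,TSO,PSO}

SC:yes TSO:yes PSO:yes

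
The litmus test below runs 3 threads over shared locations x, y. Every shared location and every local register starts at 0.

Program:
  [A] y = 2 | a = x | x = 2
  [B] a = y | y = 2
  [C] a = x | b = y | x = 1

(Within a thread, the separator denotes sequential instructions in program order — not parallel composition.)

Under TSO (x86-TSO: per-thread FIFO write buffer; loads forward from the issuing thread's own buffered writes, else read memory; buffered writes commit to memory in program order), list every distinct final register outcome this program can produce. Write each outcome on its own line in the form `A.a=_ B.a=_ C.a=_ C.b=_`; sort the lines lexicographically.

A.a=0 B.a=0 C.a=0 C.b=0
A.a=0 B.a=0 C.a=0 C.b=2
A.a=0 B.a=0 C.a=2 C.b=2
A.a=0 B.a=2 C.a=0 C.b=0
A.a=0 B.a=2 C.a=0 C.b=2
A.a=0 B.a=2 C.a=2 C.b=2
A.a=1 B.a=0 C.a=0 C.b=0
A.a=1 B.a=0 C.a=0 C.b=2
A.a=1 B.a=2 C.a=0 C.b=0
A.a=1 B.a=2 C.a=0 C.b=2

outcome vector order: (A.a,B.a,C.a,C.b)
|TSO outcomes| = 10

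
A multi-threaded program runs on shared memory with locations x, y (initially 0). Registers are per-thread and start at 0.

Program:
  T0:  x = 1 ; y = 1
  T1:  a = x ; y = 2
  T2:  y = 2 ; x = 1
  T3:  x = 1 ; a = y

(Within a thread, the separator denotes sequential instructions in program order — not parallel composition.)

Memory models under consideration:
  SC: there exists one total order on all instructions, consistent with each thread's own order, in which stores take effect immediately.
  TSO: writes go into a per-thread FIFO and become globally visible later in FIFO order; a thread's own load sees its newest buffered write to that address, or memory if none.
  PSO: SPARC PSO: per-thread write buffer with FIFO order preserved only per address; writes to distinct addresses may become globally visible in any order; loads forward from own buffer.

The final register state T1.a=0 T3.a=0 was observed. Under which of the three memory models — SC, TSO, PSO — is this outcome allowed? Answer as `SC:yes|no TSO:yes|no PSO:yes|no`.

outcome vector order: (T1.a,T3.a)
under SC → <0 0>; <0 1>; <0 2>; <1 0>; <1 1>; <1 2>
under TSO → <0 0>; <0 1>; <0 2>; <1 0>; <1 1>; <1 2>
under PSO → <0 0>; <0 1>; <0 2>; <1 0>; <1 1>; <1 2>
target <0 0> ∈ {SC,TSO,PSO}

SC:yes TSO:yes PSO:yes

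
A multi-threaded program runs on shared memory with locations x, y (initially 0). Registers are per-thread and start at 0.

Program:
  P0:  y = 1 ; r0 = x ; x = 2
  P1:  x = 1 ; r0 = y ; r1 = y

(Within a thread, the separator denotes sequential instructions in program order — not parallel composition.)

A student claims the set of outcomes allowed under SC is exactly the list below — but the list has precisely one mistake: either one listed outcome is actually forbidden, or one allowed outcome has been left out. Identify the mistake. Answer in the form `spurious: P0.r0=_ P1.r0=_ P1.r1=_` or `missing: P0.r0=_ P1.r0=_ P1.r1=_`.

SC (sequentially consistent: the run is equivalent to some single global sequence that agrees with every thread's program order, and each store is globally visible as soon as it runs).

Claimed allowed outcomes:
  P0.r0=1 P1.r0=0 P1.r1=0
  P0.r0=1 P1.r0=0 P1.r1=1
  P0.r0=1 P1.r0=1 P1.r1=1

outcome vector order: (P0.r0,P1.r0,P1.r1)
SC (4): 011, 100, 101, 111
SC∖claimed = {011}

missing: P0.r0=0 P1.r0=1 P1.r1=1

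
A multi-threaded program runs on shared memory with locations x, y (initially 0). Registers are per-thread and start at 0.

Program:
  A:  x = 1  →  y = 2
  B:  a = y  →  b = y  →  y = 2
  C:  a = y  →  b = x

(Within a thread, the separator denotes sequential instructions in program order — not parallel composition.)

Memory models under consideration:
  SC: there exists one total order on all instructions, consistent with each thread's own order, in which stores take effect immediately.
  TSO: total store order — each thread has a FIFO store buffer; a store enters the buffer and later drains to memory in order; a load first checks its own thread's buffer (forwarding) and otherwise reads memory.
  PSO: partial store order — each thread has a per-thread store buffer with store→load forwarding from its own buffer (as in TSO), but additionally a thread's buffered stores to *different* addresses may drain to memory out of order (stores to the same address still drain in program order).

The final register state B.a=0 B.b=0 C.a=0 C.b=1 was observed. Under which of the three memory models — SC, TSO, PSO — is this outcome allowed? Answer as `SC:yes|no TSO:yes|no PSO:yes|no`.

SC:yes TSO:yes PSO:yes

outcome vector order: (B.a,B.b,C.a,C.b)
under SC → 0000, 0001, 0020, 0021, 0200, 0201, 0221, 2200, 2201, 2221
under TSO → 0000, 0001, 0020, 0021, 0200, 0201, 0221, 2200, 2201, 2221
under PSO → 0000, 0001, 0020, 0021, 0200, 0201, 0220, 0221, 2200, 2201, 2220, 2221
target 0001 ∈ {SC,TSO,PSO}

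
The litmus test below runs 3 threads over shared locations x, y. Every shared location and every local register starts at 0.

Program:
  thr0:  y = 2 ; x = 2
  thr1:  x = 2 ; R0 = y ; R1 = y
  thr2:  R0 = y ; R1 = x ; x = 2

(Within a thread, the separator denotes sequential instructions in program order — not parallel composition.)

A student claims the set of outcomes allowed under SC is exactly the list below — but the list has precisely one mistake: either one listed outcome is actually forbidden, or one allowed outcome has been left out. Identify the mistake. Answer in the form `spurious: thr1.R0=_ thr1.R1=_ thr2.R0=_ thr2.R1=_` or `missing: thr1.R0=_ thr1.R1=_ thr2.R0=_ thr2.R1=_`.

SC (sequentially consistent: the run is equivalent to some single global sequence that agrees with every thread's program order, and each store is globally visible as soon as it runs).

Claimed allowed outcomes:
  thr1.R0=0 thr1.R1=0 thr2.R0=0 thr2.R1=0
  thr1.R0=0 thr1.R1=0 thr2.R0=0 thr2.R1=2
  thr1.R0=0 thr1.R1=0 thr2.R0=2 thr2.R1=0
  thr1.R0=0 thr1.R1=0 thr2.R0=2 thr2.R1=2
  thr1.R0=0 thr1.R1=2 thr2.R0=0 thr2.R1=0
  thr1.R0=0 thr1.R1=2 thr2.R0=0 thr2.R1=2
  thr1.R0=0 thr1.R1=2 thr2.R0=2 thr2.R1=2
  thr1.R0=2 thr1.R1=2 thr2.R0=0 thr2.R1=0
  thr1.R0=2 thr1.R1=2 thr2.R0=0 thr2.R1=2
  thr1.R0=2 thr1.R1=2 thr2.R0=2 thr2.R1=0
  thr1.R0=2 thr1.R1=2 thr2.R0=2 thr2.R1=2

spurious: thr1.R0=0 thr1.R1=0 thr2.R0=2 thr2.R1=0

outcome vector order: (thr1.R0,thr1.R1,thr2.R0,thr2.R1)
SC (10): (0,0,0,0); (0,0,0,2); (0,0,2,2); (0,2,0,0); (0,2,0,2); (0,2,2,2); (2,2,0,0); (2,2,0,2); (2,2,2,0); (2,2,2,2)
claimed∖SC = {(0,0,2,0)}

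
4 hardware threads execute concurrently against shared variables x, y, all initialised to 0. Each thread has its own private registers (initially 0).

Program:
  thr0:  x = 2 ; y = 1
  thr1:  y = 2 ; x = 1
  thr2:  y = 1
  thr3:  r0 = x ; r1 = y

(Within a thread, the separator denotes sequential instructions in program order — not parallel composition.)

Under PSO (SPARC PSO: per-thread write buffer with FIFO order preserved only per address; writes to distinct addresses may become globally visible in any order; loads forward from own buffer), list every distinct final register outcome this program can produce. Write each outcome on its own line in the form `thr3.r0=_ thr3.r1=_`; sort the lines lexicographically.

outcome vector order: (thr3.r0,thr3.r1)
|PSO outcomes| = 9

thr3.r0=0 thr3.r1=0
thr3.r0=0 thr3.r1=1
thr3.r0=0 thr3.r1=2
thr3.r0=1 thr3.r1=0
thr3.r0=1 thr3.r1=1
thr3.r0=1 thr3.r1=2
thr3.r0=2 thr3.r1=0
thr3.r0=2 thr3.r1=1
thr3.r0=2 thr3.r1=2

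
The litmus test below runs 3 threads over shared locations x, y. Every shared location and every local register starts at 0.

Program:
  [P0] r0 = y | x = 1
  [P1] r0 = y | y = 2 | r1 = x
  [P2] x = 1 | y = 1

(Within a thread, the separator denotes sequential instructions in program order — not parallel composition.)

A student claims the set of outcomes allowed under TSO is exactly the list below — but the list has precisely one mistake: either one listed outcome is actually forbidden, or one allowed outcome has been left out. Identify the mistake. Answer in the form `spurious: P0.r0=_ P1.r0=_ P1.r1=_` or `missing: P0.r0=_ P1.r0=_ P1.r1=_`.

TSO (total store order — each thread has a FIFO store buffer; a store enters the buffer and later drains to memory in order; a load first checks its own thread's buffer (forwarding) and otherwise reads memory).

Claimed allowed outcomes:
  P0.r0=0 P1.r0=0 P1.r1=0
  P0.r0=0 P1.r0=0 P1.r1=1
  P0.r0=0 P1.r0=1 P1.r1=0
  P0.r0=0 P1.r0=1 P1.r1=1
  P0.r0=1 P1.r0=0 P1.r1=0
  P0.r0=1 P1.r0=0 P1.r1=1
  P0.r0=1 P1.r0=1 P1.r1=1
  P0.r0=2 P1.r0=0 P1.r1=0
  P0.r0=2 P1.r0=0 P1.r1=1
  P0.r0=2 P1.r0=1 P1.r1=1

spurious: P0.r0=0 P1.r0=1 P1.r1=0

outcome vector order: (P0.r0,P1.r0,P1.r1)
TSO: 9 outcomes — {000; 001; 011; 100; 101; 111; 200; 201; 211}
claimed∖TSO = {010}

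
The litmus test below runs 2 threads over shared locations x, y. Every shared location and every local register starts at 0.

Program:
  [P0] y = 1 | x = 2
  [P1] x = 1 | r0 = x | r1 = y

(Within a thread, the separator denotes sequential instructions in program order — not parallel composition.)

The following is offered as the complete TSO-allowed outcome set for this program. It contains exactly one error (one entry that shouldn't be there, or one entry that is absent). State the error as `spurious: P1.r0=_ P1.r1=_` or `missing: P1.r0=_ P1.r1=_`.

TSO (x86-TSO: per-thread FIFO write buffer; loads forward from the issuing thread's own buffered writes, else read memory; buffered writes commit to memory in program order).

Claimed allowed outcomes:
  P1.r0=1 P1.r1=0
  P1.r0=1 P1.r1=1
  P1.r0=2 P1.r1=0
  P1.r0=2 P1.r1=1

spurious: P1.r0=2 P1.r1=0

outcome vector order: (P1.r0,P1.r1)
TSO (3): <1 0>, <1 1>, <2 1>
claimed∖TSO = {<2 0>}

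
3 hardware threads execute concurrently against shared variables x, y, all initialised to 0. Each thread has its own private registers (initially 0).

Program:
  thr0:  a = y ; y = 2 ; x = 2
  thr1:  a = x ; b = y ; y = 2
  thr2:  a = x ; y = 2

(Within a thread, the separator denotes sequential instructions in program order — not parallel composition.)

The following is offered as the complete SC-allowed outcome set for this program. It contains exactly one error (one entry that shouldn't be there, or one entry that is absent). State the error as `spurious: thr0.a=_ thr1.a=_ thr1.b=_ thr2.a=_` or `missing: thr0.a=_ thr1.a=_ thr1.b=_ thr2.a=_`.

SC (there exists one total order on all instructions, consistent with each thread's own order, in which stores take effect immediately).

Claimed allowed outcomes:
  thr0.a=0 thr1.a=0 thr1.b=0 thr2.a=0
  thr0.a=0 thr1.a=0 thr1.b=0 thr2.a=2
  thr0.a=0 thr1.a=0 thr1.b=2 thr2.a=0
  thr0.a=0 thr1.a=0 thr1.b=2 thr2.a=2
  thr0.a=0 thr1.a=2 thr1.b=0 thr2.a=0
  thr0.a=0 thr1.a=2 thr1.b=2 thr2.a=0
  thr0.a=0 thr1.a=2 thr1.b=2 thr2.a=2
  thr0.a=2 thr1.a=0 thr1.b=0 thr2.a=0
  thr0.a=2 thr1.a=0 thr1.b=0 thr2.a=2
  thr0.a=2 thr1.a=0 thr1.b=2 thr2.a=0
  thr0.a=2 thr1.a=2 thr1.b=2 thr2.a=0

outcome vector order: (thr0.a,thr1.a,thr1.b,thr2.a)
SC (10): 0/0/0/0 0/0/0/2 0/0/2/0 0/0/2/2 0/2/2/0 0/2/2/2 2/0/0/0 2/0/0/2 2/0/2/0 2/2/2/0
claimed∖SC = {0/2/0/0}

spurious: thr0.a=0 thr1.a=2 thr1.b=0 thr2.a=0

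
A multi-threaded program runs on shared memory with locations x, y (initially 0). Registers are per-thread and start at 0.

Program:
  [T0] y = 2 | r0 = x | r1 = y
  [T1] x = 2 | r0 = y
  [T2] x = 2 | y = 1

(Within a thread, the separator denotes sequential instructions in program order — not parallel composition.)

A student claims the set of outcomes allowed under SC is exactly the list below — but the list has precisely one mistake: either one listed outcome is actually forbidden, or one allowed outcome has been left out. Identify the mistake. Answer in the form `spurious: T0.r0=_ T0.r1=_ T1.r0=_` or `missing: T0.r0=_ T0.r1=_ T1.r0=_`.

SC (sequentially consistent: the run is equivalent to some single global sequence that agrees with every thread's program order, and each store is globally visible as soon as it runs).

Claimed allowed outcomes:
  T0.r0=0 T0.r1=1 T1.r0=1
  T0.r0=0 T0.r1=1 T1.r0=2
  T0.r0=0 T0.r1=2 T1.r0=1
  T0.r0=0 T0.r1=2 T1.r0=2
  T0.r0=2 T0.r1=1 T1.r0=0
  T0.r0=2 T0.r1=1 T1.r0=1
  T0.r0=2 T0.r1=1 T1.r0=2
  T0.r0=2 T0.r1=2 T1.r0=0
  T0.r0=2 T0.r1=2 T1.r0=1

missing: T0.r0=2 T0.r1=2 T1.r0=2

outcome vector order: (T0.r0,T0.r1,T1.r0)
SC (10): <0 1 1>; <0 1 2>; <0 2 1>; <0 2 2>; <2 1 0>; <2 1 1>; <2 1 2>; <2 2 0>; <2 2 1>; <2 2 2>
SC∖claimed = {<2 2 2>}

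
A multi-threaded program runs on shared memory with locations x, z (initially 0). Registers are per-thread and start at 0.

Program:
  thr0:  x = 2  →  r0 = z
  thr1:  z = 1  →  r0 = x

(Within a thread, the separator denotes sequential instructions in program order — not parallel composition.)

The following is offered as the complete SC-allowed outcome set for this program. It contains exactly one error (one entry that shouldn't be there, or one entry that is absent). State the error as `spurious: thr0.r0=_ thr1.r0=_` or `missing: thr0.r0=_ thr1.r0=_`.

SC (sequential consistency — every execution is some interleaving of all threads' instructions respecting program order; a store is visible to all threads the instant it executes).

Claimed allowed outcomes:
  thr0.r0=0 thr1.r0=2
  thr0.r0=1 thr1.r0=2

outcome vector order: (thr0.r0,thr1.r0)
[SC] allowed = {<0 2>, <1 0>, <1 2>}
SC∖claimed = {<1 0>}

missing: thr0.r0=1 thr1.r0=0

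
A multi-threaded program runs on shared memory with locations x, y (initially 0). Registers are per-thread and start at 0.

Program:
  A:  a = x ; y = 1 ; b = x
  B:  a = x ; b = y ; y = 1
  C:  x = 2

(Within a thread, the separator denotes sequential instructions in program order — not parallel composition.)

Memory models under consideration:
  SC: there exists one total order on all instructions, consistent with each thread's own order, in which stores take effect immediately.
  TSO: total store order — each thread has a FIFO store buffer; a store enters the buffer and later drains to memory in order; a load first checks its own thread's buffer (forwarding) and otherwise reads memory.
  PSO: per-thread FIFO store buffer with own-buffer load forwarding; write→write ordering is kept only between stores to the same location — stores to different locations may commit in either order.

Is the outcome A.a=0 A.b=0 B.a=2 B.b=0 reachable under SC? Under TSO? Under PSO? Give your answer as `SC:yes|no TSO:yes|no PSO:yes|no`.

outcome vector order: (A.a,A.b,B.a,B.b)
under SC → <0 0 0 0> <0 0 0 1> <0 0 2 1> <0 2 0 0> <0 2 0 1> <0 2 2 0> <0 2 2 1> <2 2 0 0> <2 2 0 1> <2 2 2 0> <2 2 2 1>
under TSO → <0 0 0 0> <0 0 0 1> <0 0 2 0> <0 0 2 1> <0 2 0 0> <0 2 0 1> <0 2 2 0> <0 2 2 1> <2 2 0 0> <2 2 0 1> <2 2 2 0> <2 2 2 1>
under PSO → <0 0 0 0> <0 0 0 1> <0 0 2 0> <0 0 2 1> <0 2 0 0> <0 2 0 1> <0 2 2 0> <0 2 2 1> <2 2 0 0> <2 2 0 1> <2 2 2 0> <2 2 2 1>
target <0 0 2 0> ∈ {TSO,PSO}

SC:no TSO:yes PSO:yes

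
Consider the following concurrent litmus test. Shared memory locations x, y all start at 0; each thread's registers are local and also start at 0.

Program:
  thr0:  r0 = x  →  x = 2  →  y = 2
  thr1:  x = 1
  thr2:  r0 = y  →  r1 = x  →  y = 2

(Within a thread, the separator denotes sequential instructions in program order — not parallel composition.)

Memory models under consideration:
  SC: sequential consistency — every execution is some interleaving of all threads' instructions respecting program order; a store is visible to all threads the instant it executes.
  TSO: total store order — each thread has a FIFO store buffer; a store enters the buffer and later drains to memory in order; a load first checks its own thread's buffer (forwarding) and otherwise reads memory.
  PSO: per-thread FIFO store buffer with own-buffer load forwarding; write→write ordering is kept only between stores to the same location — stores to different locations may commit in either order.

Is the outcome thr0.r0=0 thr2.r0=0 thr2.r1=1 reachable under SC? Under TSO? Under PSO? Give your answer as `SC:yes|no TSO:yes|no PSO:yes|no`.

SC:yes TSO:yes PSO:yes

outcome vector order: (thr0.r0,thr2.r0,thr2.r1)
under SC → 000, 001, 002, 021, 022, 100, 101, 102, 122
under TSO → 000, 001, 002, 021, 022, 100, 101, 102, 122
under PSO → 000, 001, 002, 020, 021, 022, 100, 101, 102, 121, 122
target 001 ∈ {SC,TSO,PSO}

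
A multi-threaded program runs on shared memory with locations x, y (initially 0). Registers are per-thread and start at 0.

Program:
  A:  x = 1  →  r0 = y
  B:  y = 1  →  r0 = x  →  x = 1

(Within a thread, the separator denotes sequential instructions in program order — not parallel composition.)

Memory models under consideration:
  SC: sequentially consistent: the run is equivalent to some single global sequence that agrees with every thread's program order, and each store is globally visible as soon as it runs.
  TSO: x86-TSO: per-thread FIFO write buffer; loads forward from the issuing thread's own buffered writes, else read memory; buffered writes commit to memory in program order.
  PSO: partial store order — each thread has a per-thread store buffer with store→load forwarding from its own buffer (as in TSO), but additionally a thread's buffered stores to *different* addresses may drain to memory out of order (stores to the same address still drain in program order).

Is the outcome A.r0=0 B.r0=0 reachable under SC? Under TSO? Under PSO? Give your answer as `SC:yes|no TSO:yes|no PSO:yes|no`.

outcome vector order: (A.r0,B.r0)
SC (3): <0 1> <1 0> <1 1>
TSO (4): <0 0> <0 1> <1 0> <1 1>
PSO (4): <0 0> <0 1> <1 0> <1 1>
target <0 0> ∈ {TSO,PSO}

SC:no TSO:yes PSO:yes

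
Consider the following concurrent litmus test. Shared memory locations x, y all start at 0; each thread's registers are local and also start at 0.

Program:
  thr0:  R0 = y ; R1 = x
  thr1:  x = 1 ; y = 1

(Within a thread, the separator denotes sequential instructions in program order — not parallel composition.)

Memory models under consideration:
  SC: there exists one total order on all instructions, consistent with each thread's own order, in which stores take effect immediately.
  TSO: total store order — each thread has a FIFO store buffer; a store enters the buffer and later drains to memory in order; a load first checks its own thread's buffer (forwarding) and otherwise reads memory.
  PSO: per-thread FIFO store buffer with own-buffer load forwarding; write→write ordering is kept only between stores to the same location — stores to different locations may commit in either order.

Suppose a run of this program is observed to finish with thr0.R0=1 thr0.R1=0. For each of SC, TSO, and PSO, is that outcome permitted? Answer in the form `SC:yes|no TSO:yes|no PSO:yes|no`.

SC:no TSO:no PSO:yes

outcome vector order: (thr0.R0,thr0.R1)
under SC → 0/0 0/1 1/1
under TSO → 0/0 0/1 1/1
under PSO → 0/0 0/1 1/0 1/1
target 1/0 ∈ {PSO}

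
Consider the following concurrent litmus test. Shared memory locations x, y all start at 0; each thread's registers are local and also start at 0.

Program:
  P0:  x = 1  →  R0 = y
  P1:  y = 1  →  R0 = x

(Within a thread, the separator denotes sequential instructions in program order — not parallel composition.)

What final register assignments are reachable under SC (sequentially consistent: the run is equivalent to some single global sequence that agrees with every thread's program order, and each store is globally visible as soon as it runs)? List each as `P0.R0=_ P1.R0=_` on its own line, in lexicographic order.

outcome vector order: (P0.R0,P1.R0)
|SC outcomes| = 3

P0.R0=0 P1.R0=1
P0.R0=1 P1.R0=0
P0.R0=1 P1.R0=1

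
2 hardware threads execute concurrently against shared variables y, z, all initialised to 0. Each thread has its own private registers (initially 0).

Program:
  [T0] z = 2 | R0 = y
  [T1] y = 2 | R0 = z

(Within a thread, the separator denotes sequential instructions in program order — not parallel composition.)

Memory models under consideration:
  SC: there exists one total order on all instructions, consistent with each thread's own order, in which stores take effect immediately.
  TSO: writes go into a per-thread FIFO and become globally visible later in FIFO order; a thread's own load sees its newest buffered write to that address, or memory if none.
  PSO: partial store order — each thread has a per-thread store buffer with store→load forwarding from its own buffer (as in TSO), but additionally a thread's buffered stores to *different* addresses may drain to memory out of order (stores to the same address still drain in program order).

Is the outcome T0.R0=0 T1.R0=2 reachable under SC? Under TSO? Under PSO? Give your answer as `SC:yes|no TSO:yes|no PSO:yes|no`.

outcome vector order: (T0.R0,T1.R0)
under SC → 0/2; 2/0; 2/2
under TSO → 0/0; 0/2; 2/0; 2/2
under PSO → 0/0; 0/2; 2/0; 2/2
target 0/2 ∈ {SC,TSO,PSO}

SC:yes TSO:yes PSO:yes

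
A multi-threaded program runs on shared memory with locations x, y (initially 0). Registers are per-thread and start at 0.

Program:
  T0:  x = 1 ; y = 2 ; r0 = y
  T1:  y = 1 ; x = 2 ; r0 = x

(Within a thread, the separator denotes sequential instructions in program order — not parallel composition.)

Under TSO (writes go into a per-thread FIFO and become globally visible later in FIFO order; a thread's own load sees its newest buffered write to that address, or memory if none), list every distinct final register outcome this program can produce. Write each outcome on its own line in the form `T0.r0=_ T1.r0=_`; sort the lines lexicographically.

outcome vector order: (T0.r0,T1.r0)
|TSO outcomes| = 3

T0.r0=1 T1.r0=2
T0.r0=2 T1.r0=1
T0.r0=2 T1.r0=2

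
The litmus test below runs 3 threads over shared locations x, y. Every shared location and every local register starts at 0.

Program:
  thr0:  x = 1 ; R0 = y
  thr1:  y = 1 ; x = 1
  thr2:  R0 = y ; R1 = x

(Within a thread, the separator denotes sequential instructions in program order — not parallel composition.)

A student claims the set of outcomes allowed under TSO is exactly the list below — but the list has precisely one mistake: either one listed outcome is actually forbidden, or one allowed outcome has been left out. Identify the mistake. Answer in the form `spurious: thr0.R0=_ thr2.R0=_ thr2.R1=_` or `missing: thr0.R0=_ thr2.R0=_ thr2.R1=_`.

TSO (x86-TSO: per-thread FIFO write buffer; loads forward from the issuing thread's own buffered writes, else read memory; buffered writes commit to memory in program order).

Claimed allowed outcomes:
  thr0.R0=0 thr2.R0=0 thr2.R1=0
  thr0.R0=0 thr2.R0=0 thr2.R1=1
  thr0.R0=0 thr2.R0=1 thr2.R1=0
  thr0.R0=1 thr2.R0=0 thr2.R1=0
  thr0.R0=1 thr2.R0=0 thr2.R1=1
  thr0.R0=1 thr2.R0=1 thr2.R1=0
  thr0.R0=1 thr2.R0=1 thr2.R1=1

missing: thr0.R0=0 thr2.R0=1 thr2.R1=1

outcome vector order: (thr0.R0,thr2.R0,thr2.R1)
under TSO → 0/0/0; 0/0/1; 0/1/0; 0/1/1; 1/0/0; 1/0/1; 1/1/0; 1/1/1
TSO∖claimed = {0/1/1}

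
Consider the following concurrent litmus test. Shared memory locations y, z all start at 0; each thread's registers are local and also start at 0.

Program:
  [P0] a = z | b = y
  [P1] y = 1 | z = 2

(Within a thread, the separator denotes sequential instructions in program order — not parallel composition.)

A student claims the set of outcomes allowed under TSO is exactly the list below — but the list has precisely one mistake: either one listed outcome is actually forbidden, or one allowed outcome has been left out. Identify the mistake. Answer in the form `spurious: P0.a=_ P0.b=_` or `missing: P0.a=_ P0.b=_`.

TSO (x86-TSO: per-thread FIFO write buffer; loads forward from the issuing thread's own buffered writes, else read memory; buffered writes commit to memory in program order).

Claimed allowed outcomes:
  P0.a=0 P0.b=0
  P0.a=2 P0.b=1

missing: P0.a=0 P0.b=1

outcome vector order: (P0.a,P0.b)
TSO: 3 outcomes — {(0,0); (0,1); (2,1)}
TSO∖claimed = {(0,1)}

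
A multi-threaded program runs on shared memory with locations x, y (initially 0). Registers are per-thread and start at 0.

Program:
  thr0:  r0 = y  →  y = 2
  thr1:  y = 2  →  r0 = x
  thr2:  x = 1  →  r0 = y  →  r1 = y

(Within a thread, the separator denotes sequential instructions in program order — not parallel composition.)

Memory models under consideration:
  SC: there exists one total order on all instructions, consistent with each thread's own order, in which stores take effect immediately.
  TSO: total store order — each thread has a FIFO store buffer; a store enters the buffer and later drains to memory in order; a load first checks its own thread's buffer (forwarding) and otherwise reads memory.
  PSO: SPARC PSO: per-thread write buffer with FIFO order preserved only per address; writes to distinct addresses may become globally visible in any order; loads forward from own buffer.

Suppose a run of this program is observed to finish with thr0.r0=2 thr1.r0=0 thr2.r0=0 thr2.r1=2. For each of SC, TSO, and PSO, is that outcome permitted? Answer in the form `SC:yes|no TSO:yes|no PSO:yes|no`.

SC:no TSO:yes PSO:yes

outcome vector order: (thr0.r0,thr1.r0,thr2.r0,thr2.r1)
under SC → 0022 0100 0102 0122 2022 2100 2102 2122
under TSO → 0000 0002 0022 0100 0102 0122 2000 2002 2022 2100 2102 2122
under PSO → 0000 0002 0022 0100 0102 0122 2000 2002 2022 2100 2102 2122
target 2002 ∈ {TSO,PSO}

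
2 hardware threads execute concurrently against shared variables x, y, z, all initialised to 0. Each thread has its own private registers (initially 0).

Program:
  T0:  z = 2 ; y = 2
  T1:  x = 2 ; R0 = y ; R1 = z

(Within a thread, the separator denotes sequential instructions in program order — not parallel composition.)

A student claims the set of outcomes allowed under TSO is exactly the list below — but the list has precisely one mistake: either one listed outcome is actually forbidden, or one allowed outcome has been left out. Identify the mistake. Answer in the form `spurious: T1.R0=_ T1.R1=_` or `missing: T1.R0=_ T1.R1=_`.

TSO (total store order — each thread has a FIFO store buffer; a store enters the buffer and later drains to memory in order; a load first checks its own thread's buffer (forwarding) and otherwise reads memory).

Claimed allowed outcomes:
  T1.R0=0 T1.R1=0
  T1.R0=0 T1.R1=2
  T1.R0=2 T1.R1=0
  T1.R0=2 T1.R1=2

spurious: T1.R0=2 T1.R1=0

outcome vector order: (T1.R0,T1.R1)
under TSO → 0/0, 0/2, 2/2
claimed∖TSO = {2/0}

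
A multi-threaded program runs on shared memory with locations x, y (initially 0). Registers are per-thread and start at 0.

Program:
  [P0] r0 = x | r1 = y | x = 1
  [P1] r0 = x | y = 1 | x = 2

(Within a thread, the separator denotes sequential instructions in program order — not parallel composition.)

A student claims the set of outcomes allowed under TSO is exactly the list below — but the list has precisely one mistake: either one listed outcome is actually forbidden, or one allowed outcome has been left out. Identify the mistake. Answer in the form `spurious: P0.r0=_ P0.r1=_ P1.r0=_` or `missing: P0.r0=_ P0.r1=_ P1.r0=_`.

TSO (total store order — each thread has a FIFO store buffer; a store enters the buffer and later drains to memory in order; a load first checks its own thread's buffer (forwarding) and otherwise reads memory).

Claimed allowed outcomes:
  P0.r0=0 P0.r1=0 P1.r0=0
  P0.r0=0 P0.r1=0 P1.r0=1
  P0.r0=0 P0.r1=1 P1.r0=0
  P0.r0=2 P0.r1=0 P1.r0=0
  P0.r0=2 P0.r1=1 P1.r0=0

spurious: P0.r0=2 P0.r1=0 P1.r0=0

outcome vector order: (P0.r0,P0.r1,P1.r0)
TSO (4): 0/0/0; 0/0/1; 0/1/0; 2/1/0
claimed∖TSO = {2/0/0}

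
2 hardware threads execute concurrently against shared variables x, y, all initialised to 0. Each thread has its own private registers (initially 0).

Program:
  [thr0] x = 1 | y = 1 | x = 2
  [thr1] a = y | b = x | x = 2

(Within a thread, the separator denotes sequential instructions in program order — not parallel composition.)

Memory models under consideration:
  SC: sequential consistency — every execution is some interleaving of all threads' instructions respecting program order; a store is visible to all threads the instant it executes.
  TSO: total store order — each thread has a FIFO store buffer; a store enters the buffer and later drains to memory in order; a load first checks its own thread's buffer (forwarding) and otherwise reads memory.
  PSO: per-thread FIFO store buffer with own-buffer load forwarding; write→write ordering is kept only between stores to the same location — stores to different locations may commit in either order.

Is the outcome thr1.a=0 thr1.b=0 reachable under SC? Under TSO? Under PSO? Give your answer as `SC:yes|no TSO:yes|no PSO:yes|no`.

SC:yes TSO:yes PSO:yes

outcome vector order: (thr1.a,thr1.b)
SC (5): <0 0>, <0 1>, <0 2>, <1 1>, <1 2>
TSO (5): <0 0>, <0 1>, <0 2>, <1 1>, <1 2>
PSO (6): <0 0>, <0 1>, <0 2>, <1 0>, <1 1>, <1 2>
target <0 0> ∈ {SC,TSO,PSO}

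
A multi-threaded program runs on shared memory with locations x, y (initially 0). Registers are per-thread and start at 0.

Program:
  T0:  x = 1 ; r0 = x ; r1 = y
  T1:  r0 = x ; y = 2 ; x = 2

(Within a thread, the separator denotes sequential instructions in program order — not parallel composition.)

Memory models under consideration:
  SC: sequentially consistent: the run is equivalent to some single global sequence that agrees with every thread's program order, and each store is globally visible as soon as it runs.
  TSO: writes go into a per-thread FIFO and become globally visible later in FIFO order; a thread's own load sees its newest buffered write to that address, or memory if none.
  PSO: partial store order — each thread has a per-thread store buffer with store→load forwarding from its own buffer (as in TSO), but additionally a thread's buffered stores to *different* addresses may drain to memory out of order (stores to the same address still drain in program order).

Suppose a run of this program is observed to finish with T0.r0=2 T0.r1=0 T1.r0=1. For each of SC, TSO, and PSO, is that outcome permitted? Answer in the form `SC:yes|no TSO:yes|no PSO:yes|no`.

outcome vector order: (T0.r0,T0.r1,T1.r0)
under SC → (1,0,0); (1,0,1); (1,2,0); (1,2,1); (2,2,0); (2,2,1)
under TSO → (1,0,0); (1,0,1); (1,2,0); (1,2,1); (2,2,0); (2,2,1)
under PSO → (1,0,0); (1,0,1); (1,2,0); (1,2,1); (2,0,0); (2,0,1); (2,2,0); (2,2,1)
target (2,0,1) ∈ {PSO}

SC:no TSO:no PSO:yes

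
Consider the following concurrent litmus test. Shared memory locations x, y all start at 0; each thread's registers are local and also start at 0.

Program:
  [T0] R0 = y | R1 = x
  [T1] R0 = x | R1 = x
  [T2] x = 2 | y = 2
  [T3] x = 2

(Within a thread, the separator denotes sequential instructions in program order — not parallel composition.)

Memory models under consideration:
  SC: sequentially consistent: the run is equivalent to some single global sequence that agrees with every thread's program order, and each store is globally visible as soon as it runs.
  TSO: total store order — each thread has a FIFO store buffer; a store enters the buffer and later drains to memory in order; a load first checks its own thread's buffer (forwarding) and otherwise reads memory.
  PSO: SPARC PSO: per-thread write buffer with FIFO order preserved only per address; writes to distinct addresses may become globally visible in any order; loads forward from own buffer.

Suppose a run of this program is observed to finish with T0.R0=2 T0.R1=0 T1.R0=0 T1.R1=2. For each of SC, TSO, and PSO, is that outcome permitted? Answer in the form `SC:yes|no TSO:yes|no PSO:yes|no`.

SC:no TSO:no PSO:yes

outcome vector order: (T0.R0,T0.R1,T1.R0,T1.R1)
under SC → (0,0,0,0), (0,0,0,2), (0,0,2,2), (0,2,0,0), (0,2,0,2), (0,2,2,2), (2,2,0,0), (2,2,0,2), (2,2,2,2)
under TSO → (0,0,0,0), (0,0,0,2), (0,0,2,2), (0,2,0,0), (0,2,0,2), (0,2,2,2), (2,2,0,0), (2,2,0,2), (2,2,2,2)
under PSO → (0,0,0,0), (0,0,0,2), (0,0,2,2), (0,2,0,0), (0,2,0,2), (0,2,2,2), (2,0,0,0), (2,0,0,2), (2,0,2,2), (2,2,0,0), (2,2,0,2), (2,2,2,2)
target (2,0,0,2) ∈ {PSO}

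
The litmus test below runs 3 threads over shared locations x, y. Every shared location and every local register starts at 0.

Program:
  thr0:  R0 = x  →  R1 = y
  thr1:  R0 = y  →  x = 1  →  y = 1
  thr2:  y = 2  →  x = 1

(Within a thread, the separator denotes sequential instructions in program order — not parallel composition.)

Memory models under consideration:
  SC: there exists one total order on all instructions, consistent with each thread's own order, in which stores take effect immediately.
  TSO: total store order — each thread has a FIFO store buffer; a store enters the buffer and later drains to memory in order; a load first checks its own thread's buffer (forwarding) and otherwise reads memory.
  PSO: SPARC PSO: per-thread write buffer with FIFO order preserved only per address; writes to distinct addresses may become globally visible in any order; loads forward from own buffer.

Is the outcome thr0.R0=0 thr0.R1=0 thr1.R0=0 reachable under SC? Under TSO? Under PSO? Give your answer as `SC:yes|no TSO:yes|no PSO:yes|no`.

SC:yes TSO:yes PSO:yes

outcome vector order: (thr0.R0,thr0.R1,thr1.R0)
under SC → <0 0 0>, <0 0 2>, <0 1 0>, <0 1 2>, <0 2 0>, <0 2 2>, <1 0 0>, <1 1 0>, <1 1 2>, <1 2 0>, <1 2 2>
under TSO → <0 0 0>, <0 0 2>, <0 1 0>, <0 1 2>, <0 2 0>, <0 2 2>, <1 0 0>, <1 1 0>, <1 1 2>, <1 2 0>, <1 2 2>
under PSO → <0 0 0>, <0 0 2>, <0 1 0>, <0 1 2>, <0 2 0>, <0 2 2>, <1 0 0>, <1 0 2>, <1 1 0>, <1 1 2>, <1 2 0>, <1 2 2>
target <0 0 0> ∈ {SC,TSO,PSO}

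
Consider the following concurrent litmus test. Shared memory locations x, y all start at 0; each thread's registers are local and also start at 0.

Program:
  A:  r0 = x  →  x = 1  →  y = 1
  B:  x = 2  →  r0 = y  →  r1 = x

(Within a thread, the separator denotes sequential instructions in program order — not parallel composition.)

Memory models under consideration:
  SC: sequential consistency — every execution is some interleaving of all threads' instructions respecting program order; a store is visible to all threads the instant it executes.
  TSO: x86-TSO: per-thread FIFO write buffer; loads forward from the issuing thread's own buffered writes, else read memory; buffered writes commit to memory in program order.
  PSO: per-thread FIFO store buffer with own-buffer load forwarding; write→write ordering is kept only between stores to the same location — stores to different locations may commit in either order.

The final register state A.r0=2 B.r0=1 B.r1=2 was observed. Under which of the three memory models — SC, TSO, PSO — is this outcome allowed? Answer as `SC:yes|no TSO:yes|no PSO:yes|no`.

SC:no TSO:no PSO:yes

outcome vector order: (A.r0,B.r0,B.r1)
SC: 7 outcomes — {0/0/1 0/0/2 0/1/1 0/1/2 2/0/1 2/0/2 2/1/1}
TSO: 7 outcomes — {0/0/1 0/0/2 0/1/1 0/1/2 2/0/1 2/0/2 2/1/1}
PSO: 8 outcomes — {0/0/1 0/0/2 0/1/1 0/1/2 2/0/1 2/0/2 2/1/1 2/1/2}
target 2/1/2 ∈ {PSO}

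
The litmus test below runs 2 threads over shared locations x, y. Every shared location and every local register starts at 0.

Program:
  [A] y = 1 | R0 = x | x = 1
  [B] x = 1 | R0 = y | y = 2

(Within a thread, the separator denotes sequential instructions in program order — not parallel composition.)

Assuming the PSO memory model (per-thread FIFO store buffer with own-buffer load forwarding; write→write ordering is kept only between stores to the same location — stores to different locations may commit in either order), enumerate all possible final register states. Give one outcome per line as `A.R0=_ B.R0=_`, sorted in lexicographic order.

A.R0=0 B.R0=0
A.R0=0 B.R0=1
A.R0=1 B.R0=0
A.R0=1 B.R0=1

outcome vector order: (A.R0,B.R0)
|PSO outcomes| = 4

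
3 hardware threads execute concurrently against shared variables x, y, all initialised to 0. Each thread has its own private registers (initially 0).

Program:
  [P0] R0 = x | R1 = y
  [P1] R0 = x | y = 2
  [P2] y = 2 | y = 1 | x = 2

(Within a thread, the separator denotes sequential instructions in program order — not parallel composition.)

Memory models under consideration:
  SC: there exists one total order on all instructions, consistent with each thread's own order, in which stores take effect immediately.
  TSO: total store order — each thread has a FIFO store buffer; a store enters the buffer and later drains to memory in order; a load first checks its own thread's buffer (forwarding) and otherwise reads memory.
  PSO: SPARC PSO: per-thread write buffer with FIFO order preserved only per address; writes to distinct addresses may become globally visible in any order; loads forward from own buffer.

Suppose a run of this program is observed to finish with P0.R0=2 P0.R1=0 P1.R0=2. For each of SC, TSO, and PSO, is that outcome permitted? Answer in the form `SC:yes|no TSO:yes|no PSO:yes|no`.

outcome vector order: (P0.R0,P0.R1,P1.R0)
SC: 10 outcomes — {<0 0 0>, <0 0 2>, <0 1 0>, <0 1 2>, <0 2 0>, <0 2 2>, <2 1 0>, <2 1 2>, <2 2 0>, <2 2 2>}
TSO: 10 outcomes — {<0 0 0>, <0 0 2>, <0 1 0>, <0 1 2>, <0 2 0>, <0 2 2>, <2 1 0>, <2 1 2>, <2 2 0>, <2 2 2>}
PSO: 12 outcomes — {<0 0 0>, <0 0 2>, <0 1 0>, <0 1 2>, <0 2 0>, <0 2 2>, <2 0 0>, <2 0 2>, <2 1 0>, <2 1 2>, <2 2 0>, <2 2 2>}
target <2 0 2> ∈ {PSO}

SC:no TSO:no PSO:yes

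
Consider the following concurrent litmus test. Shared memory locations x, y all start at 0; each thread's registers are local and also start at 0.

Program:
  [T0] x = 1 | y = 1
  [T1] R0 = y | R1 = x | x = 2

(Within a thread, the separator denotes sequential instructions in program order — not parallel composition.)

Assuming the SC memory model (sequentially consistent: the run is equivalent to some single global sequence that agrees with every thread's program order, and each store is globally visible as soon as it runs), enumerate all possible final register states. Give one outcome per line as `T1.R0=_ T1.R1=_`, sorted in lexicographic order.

T1.R0=0 T1.R1=0
T1.R0=0 T1.R1=1
T1.R0=1 T1.R1=1

outcome vector order: (T1.R0,T1.R1)
|SC outcomes| = 3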